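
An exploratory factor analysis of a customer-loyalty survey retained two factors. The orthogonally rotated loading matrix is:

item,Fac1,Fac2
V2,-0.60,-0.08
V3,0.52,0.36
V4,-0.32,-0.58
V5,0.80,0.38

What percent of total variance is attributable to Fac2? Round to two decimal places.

15.42%

SS loadings for Fac2 = (-0.08)² + 0.36² + (-0.58)² + 0.38² = 0.6168
With 4 standardized items, total variance = 4. Proportion = 0.6168/4 = 0.1542 → 15.42%.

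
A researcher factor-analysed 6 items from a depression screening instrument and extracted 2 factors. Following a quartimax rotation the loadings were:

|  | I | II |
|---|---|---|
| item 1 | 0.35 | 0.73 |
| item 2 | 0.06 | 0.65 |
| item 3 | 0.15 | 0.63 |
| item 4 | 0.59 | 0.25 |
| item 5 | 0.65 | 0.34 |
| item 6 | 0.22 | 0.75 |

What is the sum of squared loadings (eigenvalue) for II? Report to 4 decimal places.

SS loadings for II = 0.73² + 0.65² + 0.63² + 0.25² + 0.34² + 0.75² = 0.5329 + 0.4225 + 0.3969 + 0.0625 + 0.1156 + 0.5625 = 2.0929

2.0929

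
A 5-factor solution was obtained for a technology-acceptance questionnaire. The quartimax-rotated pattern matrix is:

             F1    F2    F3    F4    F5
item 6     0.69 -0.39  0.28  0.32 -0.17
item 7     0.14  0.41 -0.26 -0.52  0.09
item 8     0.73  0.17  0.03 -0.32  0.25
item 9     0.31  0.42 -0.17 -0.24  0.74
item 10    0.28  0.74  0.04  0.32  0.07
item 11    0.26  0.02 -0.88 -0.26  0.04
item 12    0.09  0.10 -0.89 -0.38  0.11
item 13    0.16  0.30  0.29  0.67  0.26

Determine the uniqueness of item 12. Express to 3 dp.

0.033

h² = 0.09² + 0.10² + (-0.89)² + (-0.38)² + 0.11² = 0.0081 + 0.0100 + 0.7921 + 0.1444 + 0.0121 = 0.9667
Uniqueness u² = 1 − h² = 1 − 0.9667 = 0.0333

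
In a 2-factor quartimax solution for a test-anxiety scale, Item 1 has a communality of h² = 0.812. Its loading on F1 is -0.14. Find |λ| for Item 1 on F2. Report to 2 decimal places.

0.89

Under orthogonal rotation h² = Σλ², so λ_F2² = h² − (0.0196) = 0.812 − 0.0196 = 0.7924.
|λ| = √0.7924 = 0.8902.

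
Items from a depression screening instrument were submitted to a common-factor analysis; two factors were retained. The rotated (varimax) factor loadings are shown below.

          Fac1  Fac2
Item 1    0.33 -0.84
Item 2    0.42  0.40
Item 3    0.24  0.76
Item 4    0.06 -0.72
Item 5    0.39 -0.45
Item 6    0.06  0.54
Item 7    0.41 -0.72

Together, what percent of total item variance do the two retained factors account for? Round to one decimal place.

Communalities: 0.8145, 0.3364, 0.6352, 0.5220, 0.3546, 0.2952, 0.6865; Σh² = 3.6444.
Total variance with 7 standardized items is 7, so the solution explains 3.6444/7 = 0.5206 = 52.06%.

52.1%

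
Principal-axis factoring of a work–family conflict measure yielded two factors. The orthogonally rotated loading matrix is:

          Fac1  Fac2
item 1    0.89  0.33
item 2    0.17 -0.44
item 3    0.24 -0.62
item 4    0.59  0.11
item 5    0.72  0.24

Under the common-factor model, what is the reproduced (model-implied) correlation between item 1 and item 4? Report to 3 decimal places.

0.561

r̂ = Σ λ_i·λ_j across factors = (0.89)(0.59) + (0.33)(0.11)
  = +0.5251 +0.0363 = 0.5614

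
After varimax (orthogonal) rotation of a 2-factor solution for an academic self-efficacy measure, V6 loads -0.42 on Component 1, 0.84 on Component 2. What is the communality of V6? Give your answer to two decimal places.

0.88

h² = (-0.42)² + 0.84² = 0.1764 + 0.7056 = 0.8820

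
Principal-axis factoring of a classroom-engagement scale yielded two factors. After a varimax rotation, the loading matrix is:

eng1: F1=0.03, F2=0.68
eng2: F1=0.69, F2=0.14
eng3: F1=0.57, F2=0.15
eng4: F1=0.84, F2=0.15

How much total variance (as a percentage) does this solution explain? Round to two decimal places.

50.86%

SS loadings by factor: 1.5075, 0.5270; total = 2.0345.
Total variance with 4 standardized items is 4, so the solution explains 2.0345/4 = 0.5086 = 50.86%.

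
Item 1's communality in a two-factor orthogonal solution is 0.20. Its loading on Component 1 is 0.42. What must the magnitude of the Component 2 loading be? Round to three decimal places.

Under orthogonal rotation h² = Σλ², so λ_Component 2² = h² − (0.1764) = 0.20 − 0.1764 = 0.0236.
|λ| = √0.0236 = 0.1536.

0.154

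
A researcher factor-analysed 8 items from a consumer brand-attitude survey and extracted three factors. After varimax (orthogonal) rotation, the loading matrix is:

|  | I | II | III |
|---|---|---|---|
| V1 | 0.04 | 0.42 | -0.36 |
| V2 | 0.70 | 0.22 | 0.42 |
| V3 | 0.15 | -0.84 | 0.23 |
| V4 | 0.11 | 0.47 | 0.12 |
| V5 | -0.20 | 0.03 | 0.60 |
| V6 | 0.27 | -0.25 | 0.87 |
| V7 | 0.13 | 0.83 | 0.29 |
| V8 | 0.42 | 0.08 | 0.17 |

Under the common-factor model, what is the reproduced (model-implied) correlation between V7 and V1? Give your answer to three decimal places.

0.249

r̂ = Σ λ_i·λ_j across factors = (0.13)(0.04) + (0.83)(0.42) + (0.29)(-0.36)
  = +0.0052 +0.3486 -0.1044 = 0.2494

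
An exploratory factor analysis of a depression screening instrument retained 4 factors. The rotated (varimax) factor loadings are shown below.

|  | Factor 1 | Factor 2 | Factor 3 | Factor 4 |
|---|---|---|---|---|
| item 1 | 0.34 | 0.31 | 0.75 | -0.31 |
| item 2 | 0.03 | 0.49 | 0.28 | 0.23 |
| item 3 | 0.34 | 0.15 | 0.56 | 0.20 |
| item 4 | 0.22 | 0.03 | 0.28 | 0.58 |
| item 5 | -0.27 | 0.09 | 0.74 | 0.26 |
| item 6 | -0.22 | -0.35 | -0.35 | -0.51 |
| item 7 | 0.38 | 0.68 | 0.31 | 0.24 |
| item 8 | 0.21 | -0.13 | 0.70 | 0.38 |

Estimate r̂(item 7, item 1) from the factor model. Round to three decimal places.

0.498

r̂ = Σ λ_i·λ_j across factors = (0.38)(0.34) + (0.68)(0.31) + (0.31)(0.75) + (0.24)(-0.31)
  = +0.1292 +0.2108 +0.2325 -0.0744 = 0.4981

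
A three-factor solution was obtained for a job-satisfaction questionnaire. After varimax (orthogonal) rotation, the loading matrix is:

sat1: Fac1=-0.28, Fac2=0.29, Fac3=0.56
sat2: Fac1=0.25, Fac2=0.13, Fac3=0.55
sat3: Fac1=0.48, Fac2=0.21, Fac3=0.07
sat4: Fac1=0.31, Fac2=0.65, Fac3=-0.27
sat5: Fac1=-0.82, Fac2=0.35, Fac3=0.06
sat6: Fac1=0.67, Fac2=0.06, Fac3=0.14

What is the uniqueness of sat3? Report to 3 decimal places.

0.721

h² = 0.48² + 0.21² + 0.07² = 0.2304 + 0.0441 + 0.0049 = 0.2794
Uniqueness u² = 1 − h² = 1 − 0.2794 = 0.7206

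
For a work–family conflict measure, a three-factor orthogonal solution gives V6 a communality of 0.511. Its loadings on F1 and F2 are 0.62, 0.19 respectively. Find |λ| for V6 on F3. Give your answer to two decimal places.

Under orthogonal rotation h² = Σλ², so λ_F3² = h² − (0.4205) = 0.511 − 0.4205 = 0.0905.
|λ| = √0.0905 = 0.3008.

0.30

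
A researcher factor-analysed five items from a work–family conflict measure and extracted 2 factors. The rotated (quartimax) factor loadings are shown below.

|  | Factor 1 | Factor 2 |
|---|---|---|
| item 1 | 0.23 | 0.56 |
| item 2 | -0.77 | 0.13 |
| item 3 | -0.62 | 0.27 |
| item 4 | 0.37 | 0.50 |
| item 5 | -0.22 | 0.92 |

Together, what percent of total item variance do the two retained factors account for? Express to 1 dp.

54.3%

Communalities: 0.3665, 0.6098, 0.4573, 0.3869, 0.8948; Σh² = 2.7153.
Total variance with 5 standardized items is 5, so the solution explains 2.7153/5 = 0.5431 = 54.31%.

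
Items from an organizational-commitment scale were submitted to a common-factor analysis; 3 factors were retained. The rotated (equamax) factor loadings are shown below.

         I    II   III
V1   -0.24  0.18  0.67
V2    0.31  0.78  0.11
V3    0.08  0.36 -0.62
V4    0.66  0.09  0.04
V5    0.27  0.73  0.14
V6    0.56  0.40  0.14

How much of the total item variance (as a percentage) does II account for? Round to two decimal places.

24.52%

SS loadings for II = 0.18² + 0.78² + 0.36² + 0.09² + 0.73² + 0.40² = 1.4714
With 6 standardized items, total variance = 6. Proportion = 1.4714/6 = 0.2452 → 24.52%.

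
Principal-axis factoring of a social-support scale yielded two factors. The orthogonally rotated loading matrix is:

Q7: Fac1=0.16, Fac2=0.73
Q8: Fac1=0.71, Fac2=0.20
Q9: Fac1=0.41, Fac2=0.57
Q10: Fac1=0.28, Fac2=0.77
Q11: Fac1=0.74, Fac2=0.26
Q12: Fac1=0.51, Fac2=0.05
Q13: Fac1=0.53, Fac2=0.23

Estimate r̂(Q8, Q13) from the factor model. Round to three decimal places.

0.422

r̂ = Σ λ_i·λ_j across factors = (0.71)(0.53) + (0.20)(0.23)
  = +0.3763 +0.0460 = 0.4223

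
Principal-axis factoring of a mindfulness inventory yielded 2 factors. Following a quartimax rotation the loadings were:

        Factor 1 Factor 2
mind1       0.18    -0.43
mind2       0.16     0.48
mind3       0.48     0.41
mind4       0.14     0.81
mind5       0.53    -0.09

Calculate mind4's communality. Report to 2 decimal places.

0.68

h² = 0.14² + 0.81² = 0.0196 + 0.6561 = 0.6757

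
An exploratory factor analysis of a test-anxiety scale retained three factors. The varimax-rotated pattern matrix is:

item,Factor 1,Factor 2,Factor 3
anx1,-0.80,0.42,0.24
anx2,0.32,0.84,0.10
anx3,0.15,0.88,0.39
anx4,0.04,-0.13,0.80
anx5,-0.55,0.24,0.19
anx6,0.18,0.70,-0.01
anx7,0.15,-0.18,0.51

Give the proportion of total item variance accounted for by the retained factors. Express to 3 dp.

SS loadings by factor: 1.1239, 2.2533, 1.1560; total = 4.5332.
Total variance with 7 standardized items is 7, so the solution explains 4.5332/7 = 0.6476.

0.648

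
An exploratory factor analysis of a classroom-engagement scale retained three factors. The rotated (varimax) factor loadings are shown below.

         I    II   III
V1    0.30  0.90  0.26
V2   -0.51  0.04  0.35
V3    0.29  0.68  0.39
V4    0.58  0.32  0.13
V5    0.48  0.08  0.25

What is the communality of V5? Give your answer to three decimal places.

h² = 0.48² + 0.08² + 0.25² = 0.2304 + 0.0064 + 0.0625 = 0.2993

0.299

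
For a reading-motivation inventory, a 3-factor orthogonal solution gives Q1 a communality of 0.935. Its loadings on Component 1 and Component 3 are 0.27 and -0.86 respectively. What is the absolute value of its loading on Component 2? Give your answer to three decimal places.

0.350

Under orthogonal rotation h² = Σλ², so λ_Component 2² = h² − (0.8125) = 0.935 − 0.8125 = 0.1225.
|λ| = √0.1225 = 0.3500.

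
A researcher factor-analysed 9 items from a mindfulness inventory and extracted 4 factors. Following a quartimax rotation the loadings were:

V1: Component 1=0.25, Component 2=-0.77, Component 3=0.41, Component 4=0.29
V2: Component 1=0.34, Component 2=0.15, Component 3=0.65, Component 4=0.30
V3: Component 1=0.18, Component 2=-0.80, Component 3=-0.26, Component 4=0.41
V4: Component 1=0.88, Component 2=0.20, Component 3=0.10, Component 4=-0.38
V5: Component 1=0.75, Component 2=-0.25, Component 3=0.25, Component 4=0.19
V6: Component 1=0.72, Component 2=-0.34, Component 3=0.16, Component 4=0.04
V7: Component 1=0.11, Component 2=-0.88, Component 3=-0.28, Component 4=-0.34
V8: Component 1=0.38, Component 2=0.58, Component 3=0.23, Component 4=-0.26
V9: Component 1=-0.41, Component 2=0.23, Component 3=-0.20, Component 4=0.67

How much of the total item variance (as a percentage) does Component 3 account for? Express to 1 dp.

10.3%

SS loadings for Component 3 = 0.41² + 0.65² + (-0.26)² + 0.10² + 0.25² + 0.16² + (-0.28)² + 0.23² + (-0.20)² = 0.9276
With 9 standardized items, total variance = 9. Proportion = 0.9276/9 = 0.1031 → 10.31%.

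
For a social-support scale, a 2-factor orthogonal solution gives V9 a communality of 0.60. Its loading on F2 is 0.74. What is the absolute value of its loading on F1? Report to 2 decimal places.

0.23

Under orthogonal rotation h² = Σλ², so λ_F1² = h² − (0.5476) = 0.60 − 0.5476 = 0.0524.
|λ| = √0.0524 = 0.2289.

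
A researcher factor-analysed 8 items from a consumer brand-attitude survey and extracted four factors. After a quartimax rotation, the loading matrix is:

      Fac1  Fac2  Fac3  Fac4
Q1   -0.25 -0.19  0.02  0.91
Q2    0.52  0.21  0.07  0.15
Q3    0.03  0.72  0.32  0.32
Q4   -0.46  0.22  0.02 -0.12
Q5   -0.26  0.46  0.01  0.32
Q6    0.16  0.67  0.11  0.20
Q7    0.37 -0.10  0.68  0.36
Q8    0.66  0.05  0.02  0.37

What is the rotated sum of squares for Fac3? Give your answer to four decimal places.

SS loadings for Fac3 = 0.02² + 0.07² + 0.32² + 0.02² + 0.01² + 0.11² + 0.68² + 0.02² = 0.0004 + 0.0049 + 0.1024 + 0.0004 + 0.0001 + 0.0121 + 0.4624 + 0.0004 = 0.5831

0.5831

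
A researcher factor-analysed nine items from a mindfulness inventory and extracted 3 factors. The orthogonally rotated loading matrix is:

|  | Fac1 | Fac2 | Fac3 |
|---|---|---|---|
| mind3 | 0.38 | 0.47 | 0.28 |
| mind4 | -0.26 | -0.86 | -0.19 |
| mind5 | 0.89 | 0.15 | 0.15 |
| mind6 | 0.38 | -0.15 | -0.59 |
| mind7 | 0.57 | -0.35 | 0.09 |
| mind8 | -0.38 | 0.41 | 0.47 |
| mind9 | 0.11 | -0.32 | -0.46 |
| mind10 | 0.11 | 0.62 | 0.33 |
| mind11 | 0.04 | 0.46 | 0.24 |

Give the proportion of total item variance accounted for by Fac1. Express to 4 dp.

SS loadings for Fac1 = 0.38² + (-0.26)² + 0.89² + 0.38² + 0.57² + (-0.38)² + 0.11² + 0.11² + 0.04² = 1.6436
Proportion of variance = 1.6436 / 9 = 0.1826.

0.1826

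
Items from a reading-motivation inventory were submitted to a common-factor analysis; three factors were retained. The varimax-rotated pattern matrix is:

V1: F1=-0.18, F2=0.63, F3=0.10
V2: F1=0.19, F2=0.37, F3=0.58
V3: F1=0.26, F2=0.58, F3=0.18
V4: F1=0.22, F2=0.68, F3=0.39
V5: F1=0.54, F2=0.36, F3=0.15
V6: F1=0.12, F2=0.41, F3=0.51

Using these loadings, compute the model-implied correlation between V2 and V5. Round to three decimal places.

r̂ = Σ λ_i·λ_j across factors = (0.19)(0.54) + (0.37)(0.36) + (0.58)(0.15)
  = +0.1026 +0.1332 +0.0870 = 0.3228

0.323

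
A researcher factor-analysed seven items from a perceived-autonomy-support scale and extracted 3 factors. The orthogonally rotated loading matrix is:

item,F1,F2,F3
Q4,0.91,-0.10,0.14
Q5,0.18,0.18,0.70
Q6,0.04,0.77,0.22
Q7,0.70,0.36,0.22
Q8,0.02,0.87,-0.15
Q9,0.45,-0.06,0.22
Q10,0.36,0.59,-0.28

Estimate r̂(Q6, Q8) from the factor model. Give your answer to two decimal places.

r̂ = Σ λ_i·λ_j across factors = (0.04)(0.02) + (0.77)(0.87) + (0.22)(-0.15)
  = +0.0008 +0.6699 -0.0330 = 0.6377

0.64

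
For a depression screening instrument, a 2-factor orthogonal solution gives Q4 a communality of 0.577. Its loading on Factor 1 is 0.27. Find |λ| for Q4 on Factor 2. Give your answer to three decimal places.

Under orthogonal rotation h² = Σλ², so λ_Factor 2² = h² − (0.0729) = 0.577 − 0.0729 = 0.5041.
|λ| = √0.5041 = 0.7100.

0.710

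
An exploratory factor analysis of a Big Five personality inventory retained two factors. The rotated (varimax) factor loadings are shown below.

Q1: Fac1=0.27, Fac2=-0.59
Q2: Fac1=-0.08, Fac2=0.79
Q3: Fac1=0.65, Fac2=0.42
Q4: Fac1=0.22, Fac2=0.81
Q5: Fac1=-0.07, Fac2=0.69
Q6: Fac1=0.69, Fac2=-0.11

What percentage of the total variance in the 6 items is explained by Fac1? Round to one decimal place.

SS loadings for Fac1 = 0.27² + (-0.08)² + 0.65² + 0.22² + (-0.07)² + 0.69² = 1.0312
With 6 standardized items, total variance = 6. Proportion = 1.0312/6 = 0.1719 → 17.19%.

17.2%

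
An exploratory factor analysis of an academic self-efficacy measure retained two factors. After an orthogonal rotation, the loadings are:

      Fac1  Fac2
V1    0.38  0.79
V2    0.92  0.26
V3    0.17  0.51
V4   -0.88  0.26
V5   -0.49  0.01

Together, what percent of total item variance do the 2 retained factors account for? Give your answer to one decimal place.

SS loadings by factor: 2.0342, 1.0195; total = 3.0537.
Total variance with 5 standardized items is 5, so the solution explains 3.0537/5 = 0.6107 = 61.07%.

61.1%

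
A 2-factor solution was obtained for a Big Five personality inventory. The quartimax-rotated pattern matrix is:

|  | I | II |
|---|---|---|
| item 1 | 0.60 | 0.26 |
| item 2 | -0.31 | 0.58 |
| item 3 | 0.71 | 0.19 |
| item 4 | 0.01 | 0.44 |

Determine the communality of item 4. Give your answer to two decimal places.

h² = 0.01² + 0.44² = 0.0001 + 0.1936 = 0.1937

0.19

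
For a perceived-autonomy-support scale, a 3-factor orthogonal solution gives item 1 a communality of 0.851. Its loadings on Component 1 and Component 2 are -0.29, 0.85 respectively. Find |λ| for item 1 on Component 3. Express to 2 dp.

Under orthogonal rotation h² = Σλ², so λ_Component 3² = h² − (0.8066) = 0.851 − 0.8066 = 0.0444.
|λ| = √0.0444 = 0.2107.

0.21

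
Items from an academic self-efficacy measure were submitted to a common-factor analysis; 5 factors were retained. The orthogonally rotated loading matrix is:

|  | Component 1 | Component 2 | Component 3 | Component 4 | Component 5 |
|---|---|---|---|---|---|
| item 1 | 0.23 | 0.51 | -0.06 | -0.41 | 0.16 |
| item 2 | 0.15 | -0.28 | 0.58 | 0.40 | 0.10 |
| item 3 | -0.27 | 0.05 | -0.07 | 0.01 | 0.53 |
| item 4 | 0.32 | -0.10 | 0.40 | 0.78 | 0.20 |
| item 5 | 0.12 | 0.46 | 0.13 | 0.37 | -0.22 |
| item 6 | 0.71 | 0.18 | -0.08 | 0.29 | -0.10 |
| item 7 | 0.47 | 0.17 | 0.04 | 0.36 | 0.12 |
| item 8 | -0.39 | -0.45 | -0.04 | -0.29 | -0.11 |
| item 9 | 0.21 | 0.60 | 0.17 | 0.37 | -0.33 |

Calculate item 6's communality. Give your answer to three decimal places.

0.637

h² = 0.71² + 0.18² + (-0.08)² + 0.29² + (-0.10)² = 0.5041 + 0.0324 + 0.0064 + 0.0841 + 0.0100 = 0.6370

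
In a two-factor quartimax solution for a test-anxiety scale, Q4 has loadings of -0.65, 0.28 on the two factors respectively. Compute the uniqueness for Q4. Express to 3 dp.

0.499

h² = (-0.65)² + 0.28² = 0.4225 + 0.0784 = 0.5009
Uniqueness u² = 1 − h² = 1 − 0.5009 = 0.4991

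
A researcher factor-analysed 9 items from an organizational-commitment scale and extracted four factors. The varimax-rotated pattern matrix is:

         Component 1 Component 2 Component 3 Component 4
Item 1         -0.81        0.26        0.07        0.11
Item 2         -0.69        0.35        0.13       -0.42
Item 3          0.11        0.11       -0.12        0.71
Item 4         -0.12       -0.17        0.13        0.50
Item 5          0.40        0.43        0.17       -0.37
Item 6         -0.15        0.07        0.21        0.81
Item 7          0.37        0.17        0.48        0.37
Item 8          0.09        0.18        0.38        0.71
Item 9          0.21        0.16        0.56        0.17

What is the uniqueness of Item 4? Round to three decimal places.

h² = (-0.12)² + (-0.17)² + 0.13² + 0.50² = 0.0144 + 0.0289 + 0.0169 + 0.2500 = 0.3102
Uniqueness u² = 1 − h² = 1 − 0.3102 = 0.6898

0.690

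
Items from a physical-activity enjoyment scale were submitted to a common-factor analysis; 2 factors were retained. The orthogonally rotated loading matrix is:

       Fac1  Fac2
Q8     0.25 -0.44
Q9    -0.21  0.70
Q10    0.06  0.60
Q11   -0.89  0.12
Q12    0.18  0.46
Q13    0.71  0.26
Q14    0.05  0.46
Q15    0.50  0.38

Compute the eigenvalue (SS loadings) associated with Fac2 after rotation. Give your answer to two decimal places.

SS loadings for Fac2 = (-0.44)² + 0.70² + 0.60² + 0.12² + 0.46² + 0.26² + 0.46² + 0.38² = 0.1936 + 0.4900 + 0.3600 + 0.0144 + 0.2116 + 0.0676 + 0.2116 + 0.1444 = 1.6932

1.69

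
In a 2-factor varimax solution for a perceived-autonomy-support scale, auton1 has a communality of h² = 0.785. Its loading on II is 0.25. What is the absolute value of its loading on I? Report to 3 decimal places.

Under orthogonal rotation h² = Σλ², so λ_I² = h² − (0.0625) = 0.785 − 0.0625 = 0.7225.
|λ| = √0.7225 = 0.8500.

0.850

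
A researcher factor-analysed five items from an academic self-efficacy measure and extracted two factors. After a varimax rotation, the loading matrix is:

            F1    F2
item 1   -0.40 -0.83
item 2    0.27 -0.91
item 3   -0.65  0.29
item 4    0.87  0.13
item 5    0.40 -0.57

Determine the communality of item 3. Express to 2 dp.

h² = (-0.65)² + 0.29² = 0.4225 + 0.0841 = 0.5066

0.51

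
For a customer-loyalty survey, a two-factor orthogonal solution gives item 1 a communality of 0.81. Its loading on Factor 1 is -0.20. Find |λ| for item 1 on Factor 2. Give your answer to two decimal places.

Under orthogonal rotation h² = Σλ², so λ_Factor 2² = h² − (0.0400) = 0.81 − 0.0400 = 0.7700.
|λ| = √0.7700 = 0.8775.

0.88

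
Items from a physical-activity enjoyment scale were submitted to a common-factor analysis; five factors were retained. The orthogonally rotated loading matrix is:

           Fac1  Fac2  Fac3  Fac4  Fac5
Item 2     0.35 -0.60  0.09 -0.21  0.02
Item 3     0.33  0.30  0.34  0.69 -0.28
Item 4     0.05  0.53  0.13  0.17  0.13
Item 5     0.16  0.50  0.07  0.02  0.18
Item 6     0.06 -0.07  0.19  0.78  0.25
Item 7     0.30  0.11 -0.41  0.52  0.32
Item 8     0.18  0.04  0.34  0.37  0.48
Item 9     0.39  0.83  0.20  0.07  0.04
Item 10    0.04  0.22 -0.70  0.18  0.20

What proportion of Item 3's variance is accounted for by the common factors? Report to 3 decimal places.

h² = 0.33² + 0.30² + 0.34² + 0.69² + (-0.28)² = 0.1089 + 0.0900 + 0.1156 + 0.4761 + 0.0784 = 0.8690

0.869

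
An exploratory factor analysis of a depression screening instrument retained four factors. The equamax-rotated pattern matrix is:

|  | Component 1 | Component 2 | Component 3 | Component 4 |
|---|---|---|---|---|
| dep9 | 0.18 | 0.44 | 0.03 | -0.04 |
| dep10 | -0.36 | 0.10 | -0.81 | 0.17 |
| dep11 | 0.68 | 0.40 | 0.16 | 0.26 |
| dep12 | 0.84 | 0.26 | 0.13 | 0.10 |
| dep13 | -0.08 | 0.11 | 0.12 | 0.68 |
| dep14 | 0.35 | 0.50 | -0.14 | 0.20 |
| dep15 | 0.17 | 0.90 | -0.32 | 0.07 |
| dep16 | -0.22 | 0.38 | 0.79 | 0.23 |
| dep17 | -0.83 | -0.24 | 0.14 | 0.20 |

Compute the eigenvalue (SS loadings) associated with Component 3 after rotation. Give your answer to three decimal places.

1.480

SS loadings for Component 3 = 0.03² + (-0.81)² + 0.16² + 0.13² + 0.12² + (-0.14)² + (-0.32)² + 0.79² + 0.14² = 0.0009 + 0.6561 + 0.0256 + 0.0169 + 0.0144 + 0.0196 + 0.1024 + 0.6241 + 0.0196 = 1.4796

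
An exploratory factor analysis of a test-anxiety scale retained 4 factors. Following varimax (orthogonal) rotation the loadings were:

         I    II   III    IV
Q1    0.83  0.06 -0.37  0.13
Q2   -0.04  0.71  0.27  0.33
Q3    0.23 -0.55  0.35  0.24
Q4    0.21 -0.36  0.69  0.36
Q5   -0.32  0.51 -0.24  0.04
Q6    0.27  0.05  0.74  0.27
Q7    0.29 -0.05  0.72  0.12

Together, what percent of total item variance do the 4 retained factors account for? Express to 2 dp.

Communalities: 0.8463, 0.6875, 0.5355, 0.7794, 0.4217, 0.6959, 0.6194; Σh² = 4.5857.
Total variance with 7 standardized items is 7, so the solution explains 4.5857/7 = 0.6551 = 65.51%.

65.51%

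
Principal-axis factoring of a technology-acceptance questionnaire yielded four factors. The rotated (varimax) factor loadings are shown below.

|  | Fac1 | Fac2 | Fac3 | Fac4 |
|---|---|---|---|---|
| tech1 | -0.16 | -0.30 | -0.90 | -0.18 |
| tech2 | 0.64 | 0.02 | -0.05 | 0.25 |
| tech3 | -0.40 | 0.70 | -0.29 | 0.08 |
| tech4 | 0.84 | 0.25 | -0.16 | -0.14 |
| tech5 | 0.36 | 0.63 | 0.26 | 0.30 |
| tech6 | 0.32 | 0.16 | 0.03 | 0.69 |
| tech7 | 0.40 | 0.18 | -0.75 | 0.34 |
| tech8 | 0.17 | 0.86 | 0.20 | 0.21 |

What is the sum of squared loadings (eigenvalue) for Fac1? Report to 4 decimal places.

1.7217

SS loadings for Fac1 = (-0.16)² + 0.64² + (-0.40)² + 0.84² + 0.36² + 0.32² + 0.40² + 0.17² = 0.0256 + 0.4096 + 0.1600 + 0.7056 + 0.1296 + 0.1024 + 0.1600 + 0.0289 = 1.7217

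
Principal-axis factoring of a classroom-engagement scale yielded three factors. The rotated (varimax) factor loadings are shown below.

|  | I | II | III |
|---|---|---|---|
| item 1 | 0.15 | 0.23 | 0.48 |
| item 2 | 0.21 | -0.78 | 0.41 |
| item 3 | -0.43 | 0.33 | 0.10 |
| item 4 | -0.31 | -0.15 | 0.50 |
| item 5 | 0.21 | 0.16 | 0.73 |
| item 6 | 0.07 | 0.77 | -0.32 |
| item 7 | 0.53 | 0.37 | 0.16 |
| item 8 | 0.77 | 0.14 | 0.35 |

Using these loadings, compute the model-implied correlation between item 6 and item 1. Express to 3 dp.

0.034

r̂ = Σ λ_i·λ_j across factors = (0.07)(0.15) + (0.77)(0.23) + (-0.32)(0.48)
  = +0.0105 +0.1771 -0.1536 = 0.0340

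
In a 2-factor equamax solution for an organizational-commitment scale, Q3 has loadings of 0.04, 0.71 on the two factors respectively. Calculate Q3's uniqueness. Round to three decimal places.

0.494

h² = 0.04² + 0.71² = 0.0016 + 0.5041 = 0.5057
Uniqueness u² = 1 − h² = 1 − 0.5057 = 0.4943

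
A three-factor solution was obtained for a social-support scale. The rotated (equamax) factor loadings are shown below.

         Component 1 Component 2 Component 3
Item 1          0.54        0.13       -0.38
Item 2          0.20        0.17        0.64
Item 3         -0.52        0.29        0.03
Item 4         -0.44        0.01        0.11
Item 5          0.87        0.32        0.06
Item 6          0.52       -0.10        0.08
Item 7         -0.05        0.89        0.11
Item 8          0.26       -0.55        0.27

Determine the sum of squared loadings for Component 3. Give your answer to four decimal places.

0.6620

SS loadings for Component 3 = (-0.38)² + 0.64² + 0.03² + 0.11² + 0.06² + 0.08² + 0.11² + 0.27² = 0.1444 + 0.4096 + 0.0009 + 0.0121 + 0.0036 + 0.0064 + 0.0121 + 0.0729 = 0.6620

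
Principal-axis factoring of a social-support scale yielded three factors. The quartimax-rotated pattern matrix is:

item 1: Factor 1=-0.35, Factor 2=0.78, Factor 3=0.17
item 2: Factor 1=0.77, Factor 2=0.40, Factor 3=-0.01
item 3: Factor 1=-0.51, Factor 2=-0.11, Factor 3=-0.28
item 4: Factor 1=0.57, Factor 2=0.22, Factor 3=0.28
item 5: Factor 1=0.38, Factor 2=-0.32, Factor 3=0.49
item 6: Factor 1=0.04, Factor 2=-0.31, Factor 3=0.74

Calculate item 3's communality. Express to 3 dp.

h² = (-0.51)² + (-0.11)² + (-0.28)² = 0.2601 + 0.0121 + 0.0784 = 0.3506

0.351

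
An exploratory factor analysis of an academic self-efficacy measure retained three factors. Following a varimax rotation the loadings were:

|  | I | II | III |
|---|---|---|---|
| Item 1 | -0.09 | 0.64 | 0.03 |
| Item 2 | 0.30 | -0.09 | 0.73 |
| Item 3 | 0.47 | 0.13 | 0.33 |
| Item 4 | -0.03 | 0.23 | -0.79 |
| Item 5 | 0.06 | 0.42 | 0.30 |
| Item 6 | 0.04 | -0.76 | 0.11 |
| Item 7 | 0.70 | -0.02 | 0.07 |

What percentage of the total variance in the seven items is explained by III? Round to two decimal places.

19.63%

SS loadings for III = 0.03² + 0.73² + 0.33² + (-0.79)² + 0.30² + 0.11² + 0.07² = 1.3738
With 7 standardized items, total variance = 7. Proportion = 1.3738/7 = 0.1963 → 19.63%.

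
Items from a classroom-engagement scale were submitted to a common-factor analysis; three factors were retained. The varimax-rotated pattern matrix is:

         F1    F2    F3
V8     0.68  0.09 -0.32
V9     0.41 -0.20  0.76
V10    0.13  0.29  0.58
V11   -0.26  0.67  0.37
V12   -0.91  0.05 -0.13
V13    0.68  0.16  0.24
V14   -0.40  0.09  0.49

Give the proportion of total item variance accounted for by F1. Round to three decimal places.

SS loadings for F1 = 0.68² + 0.41² + 0.13² + (-0.26)² + (-0.91)² + 0.68² + (-0.40)² = 2.1655
Proportion of variance = 2.1655 / 7 = 0.3094.

0.309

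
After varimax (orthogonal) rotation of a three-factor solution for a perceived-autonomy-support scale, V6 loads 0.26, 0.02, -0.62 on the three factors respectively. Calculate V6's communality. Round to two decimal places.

h² = 0.26² + 0.02² + (-0.62)² = 0.0676 + 0.0004 + 0.3844 = 0.4524

0.45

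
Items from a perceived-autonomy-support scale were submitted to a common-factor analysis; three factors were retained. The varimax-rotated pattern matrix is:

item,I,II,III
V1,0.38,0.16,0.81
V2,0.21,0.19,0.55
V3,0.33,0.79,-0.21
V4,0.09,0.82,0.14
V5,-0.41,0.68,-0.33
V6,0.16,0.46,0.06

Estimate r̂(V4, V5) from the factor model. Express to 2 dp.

r̂ = Σ λ_i·λ_j across factors = (0.09)(-0.41) + (0.82)(0.68) + (0.14)(-0.33)
  = -0.0369 +0.5576 -0.0462 = 0.4745

0.47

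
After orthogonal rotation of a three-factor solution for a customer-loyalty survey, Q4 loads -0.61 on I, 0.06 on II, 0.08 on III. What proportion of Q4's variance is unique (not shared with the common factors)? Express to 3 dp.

h² = (-0.61)² + 0.06² + 0.08² = 0.3721 + 0.0036 + 0.0064 = 0.3821
Uniqueness u² = 1 − h² = 1 − 0.3821 = 0.6179

0.618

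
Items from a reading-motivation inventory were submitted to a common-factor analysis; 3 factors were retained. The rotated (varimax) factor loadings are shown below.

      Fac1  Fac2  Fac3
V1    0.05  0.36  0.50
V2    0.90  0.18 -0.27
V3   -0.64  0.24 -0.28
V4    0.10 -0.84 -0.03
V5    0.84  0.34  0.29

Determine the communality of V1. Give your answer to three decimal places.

h² = 0.05² + 0.36² + 0.50² = 0.0025 + 0.1296 + 0.2500 = 0.3821

0.382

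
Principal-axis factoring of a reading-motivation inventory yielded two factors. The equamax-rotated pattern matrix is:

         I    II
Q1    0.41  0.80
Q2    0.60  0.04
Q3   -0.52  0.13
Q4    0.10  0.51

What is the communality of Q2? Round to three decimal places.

h² = 0.60² + 0.04² = 0.3600 + 0.0016 = 0.3616

0.362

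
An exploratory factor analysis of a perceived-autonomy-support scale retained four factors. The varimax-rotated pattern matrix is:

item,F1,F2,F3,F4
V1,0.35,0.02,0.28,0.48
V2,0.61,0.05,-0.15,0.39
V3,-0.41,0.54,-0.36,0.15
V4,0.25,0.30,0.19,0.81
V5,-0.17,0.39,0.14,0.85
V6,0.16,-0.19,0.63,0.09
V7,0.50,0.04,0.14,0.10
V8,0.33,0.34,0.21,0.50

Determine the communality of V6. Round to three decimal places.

h² = 0.16² + (-0.19)² + 0.63² + 0.09² = 0.0256 + 0.0361 + 0.3969 + 0.0081 = 0.4667

0.467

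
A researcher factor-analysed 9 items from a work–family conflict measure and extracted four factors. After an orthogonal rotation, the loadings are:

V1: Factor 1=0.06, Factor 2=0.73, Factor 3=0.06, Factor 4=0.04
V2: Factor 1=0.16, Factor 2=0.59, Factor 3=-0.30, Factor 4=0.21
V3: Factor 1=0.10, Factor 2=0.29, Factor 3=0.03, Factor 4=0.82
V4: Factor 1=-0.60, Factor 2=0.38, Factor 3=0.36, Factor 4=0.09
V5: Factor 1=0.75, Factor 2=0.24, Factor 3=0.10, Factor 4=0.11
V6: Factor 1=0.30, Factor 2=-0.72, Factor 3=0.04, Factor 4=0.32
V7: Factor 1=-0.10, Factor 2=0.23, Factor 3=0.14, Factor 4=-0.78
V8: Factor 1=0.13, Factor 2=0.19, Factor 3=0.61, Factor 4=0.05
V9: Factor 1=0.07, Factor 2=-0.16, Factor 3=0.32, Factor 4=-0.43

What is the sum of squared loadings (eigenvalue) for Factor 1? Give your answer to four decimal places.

1.0835

SS loadings for Factor 1 = 0.06² + 0.16² + 0.10² + (-0.60)² + 0.75² + 0.30² + (-0.10)² + 0.13² + 0.07² = 0.0036 + 0.0256 + 0.0100 + 0.3600 + 0.5625 + 0.0900 + 0.0100 + 0.0169 + 0.0049 = 1.0835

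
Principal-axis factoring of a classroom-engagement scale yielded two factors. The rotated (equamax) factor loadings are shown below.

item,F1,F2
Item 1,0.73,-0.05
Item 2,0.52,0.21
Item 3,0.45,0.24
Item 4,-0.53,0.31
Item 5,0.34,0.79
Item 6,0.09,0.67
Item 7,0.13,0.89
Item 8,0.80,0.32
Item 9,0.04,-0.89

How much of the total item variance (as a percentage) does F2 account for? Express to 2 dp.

SS loadings for F2 = (-0.05)² + 0.21² + 0.24² + 0.31² + 0.79² + 0.67² + 0.89² + 0.32² + (-0.89)² = 2.9599
With 9 standardized items, total variance = 9. Proportion = 2.9599/9 = 0.3289 → 32.89%.

32.89%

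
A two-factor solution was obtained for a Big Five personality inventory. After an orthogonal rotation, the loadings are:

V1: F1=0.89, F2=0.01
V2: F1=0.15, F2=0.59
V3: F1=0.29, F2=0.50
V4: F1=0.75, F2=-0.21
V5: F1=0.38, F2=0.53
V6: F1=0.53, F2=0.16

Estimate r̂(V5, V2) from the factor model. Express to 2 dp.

r̂ = Σ λ_i·λ_j across factors = (0.38)(0.15) + (0.53)(0.59)
  = +0.0570 +0.3127 = 0.3697

0.37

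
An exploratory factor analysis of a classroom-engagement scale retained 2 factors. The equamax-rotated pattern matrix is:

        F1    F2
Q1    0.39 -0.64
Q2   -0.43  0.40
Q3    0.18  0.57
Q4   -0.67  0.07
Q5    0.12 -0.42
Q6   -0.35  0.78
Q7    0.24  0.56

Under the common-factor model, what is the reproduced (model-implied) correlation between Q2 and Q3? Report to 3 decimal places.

r̂ = Σ λ_i·λ_j across factors = (-0.43)(0.18) + (0.40)(0.57)
  = -0.0774 +0.2280 = 0.1506

0.151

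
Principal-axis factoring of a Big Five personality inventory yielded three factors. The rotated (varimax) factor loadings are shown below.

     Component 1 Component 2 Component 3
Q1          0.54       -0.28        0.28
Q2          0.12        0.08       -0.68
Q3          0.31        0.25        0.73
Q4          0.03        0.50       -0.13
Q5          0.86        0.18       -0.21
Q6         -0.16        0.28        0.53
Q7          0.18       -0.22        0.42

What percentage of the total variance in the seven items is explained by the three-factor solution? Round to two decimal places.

Communalities: 0.4484, 0.4832, 0.6915, 0.2678, 0.8161, 0.3849, 0.2572; Σh² = 3.3491.
Total variance with 7 standardized items is 7, so the solution explains 3.3491/7 = 0.4784 = 47.84%.

47.84%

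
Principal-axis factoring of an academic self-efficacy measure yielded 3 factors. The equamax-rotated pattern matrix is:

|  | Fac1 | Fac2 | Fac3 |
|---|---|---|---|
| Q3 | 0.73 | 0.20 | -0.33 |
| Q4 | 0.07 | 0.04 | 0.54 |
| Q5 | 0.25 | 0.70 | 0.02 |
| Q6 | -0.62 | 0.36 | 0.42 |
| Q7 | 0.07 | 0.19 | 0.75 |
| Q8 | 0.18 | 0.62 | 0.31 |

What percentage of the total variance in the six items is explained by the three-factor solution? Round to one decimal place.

SS loadings by factor: 1.0220, 1.0817, 1.2359; total = 3.3396.
Total variance with 6 standardized items is 6, so the solution explains 3.3396/6 = 0.5566 = 55.66%.

55.7%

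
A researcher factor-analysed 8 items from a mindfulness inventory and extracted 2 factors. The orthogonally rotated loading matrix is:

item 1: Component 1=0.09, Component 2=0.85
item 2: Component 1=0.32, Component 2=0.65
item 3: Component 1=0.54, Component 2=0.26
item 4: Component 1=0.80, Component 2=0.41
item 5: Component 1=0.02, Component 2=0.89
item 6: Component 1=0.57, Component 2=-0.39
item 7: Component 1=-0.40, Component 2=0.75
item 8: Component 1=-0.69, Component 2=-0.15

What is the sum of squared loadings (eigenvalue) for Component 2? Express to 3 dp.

SS loadings for Component 2 = 0.85² + 0.65² + 0.26² + 0.41² + 0.89² + (-0.39)² + 0.75² + (-0.15)² = 0.7225 + 0.4225 + 0.0676 + 0.1681 + 0.7921 + 0.1521 + 0.5625 + 0.0225 = 2.9099

2.910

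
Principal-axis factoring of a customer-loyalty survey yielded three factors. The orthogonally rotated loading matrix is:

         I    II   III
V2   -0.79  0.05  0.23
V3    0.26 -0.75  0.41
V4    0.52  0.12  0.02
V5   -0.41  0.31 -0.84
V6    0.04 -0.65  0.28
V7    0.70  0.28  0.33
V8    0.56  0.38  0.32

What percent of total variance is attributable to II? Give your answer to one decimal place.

SS loadings for II = 0.05² + (-0.75)² + 0.12² + 0.31² + (-0.65)² + 0.28² + 0.38² = 1.3208
With 7 standardized items, total variance = 7. Proportion = 1.3208/7 = 0.1887 → 18.87%.

18.9%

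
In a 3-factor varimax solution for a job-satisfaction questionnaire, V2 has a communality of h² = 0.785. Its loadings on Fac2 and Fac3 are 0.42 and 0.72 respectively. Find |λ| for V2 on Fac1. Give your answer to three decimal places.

0.300

Under orthogonal rotation h² = Σλ², so λ_Fac1² = h² − (0.6948) = 0.785 − 0.6948 = 0.0902.
|λ| = √0.0902 = 0.3003.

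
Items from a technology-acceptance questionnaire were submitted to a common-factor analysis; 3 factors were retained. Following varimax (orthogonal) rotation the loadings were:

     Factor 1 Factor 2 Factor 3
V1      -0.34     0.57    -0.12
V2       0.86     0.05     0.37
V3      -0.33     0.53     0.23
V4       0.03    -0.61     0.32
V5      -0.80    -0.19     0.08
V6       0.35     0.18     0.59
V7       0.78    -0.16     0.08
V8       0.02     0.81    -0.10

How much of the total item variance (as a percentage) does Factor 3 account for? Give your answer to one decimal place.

SS loadings for Factor 3 = (-0.12)² + 0.37² + 0.23² + 0.32² + 0.08² + 0.59² + 0.08² + (-0.10)² = 0.6775
With 8 standardized items, total variance = 8. Proportion = 0.6775/8 = 0.0847 → 8.47%.

8.5%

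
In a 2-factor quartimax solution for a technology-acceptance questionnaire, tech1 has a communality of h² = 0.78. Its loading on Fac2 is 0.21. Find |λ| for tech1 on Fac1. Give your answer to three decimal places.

Under orthogonal rotation h² = Σλ², so λ_Fac1² = h² − (0.0441) = 0.78 − 0.0441 = 0.7359.
|λ| = √0.7359 = 0.8578.

0.858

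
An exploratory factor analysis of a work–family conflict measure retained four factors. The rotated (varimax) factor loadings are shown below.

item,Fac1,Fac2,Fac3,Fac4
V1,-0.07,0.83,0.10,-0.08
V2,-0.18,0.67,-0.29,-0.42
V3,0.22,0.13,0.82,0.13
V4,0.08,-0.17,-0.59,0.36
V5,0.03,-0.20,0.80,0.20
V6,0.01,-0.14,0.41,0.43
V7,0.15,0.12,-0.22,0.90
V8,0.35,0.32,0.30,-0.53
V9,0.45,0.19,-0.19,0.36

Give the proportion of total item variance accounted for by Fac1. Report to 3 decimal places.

SS loadings for Fac1 = (-0.07)² + (-0.18)² + 0.22² + 0.08² + 0.03² + 0.01² + 0.15² + 0.35² + 0.45² = 0.4406
Proportion of variance = 0.4406 / 9 = 0.0490.

0.049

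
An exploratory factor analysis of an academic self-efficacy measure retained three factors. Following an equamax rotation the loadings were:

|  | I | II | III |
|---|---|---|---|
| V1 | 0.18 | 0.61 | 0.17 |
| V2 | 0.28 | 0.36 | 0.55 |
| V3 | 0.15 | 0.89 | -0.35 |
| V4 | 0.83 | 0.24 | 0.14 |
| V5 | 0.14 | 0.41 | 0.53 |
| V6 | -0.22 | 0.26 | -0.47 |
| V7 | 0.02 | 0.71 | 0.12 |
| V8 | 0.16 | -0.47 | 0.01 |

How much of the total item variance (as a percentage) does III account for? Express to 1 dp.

12.4%

SS loadings for III = 0.17² + 0.55² + (-0.35)² + 0.14² + 0.53² + (-0.47)² + 0.12² + 0.01² = 0.9898
With 8 standardized items, total variance = 8. Proportion = 0.9898/8 = 0.1237 → 12.37%.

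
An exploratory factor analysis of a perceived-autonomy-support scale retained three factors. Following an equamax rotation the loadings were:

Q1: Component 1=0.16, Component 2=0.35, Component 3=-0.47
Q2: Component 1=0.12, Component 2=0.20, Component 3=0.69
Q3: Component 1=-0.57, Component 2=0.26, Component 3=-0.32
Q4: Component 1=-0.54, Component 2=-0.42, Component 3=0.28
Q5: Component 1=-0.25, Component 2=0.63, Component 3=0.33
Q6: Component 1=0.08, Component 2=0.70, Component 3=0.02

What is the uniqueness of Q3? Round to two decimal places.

h² = (-0.57)² + 0.26² + (-0.32)² = 0.3249 + 0.0676 + 0.1024 = 0.4949
Uniqueness u² = 1 − h² = 1 − 0.4949 = 0.5051

0.51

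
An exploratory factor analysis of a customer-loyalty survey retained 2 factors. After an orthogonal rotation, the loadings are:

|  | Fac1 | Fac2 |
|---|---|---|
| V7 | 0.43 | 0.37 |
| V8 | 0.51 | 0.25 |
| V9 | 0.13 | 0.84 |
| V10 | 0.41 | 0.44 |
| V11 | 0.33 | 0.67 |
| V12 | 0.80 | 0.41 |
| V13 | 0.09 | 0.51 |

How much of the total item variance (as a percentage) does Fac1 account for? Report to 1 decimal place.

19.8%

SS loadings for Fac1 = 0.43² + 0.51² + 0.13² + 0.41² + 0.33² + 0.80² + 0.09² = 1.3870
With 7 standardized items, total variance = 7. Proportion = 1.3870/7 = 0.1981 → 19.81%.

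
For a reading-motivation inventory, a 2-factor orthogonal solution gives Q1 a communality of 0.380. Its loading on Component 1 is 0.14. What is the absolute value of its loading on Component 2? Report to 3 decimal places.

0.600

Under orthogonal rotation h² = Σλ², so λ_Component 2² = h² − (0.0196) = 0.380 − 0.0196 = 0.3604.
|λ| = √0.3604 = 0.6003.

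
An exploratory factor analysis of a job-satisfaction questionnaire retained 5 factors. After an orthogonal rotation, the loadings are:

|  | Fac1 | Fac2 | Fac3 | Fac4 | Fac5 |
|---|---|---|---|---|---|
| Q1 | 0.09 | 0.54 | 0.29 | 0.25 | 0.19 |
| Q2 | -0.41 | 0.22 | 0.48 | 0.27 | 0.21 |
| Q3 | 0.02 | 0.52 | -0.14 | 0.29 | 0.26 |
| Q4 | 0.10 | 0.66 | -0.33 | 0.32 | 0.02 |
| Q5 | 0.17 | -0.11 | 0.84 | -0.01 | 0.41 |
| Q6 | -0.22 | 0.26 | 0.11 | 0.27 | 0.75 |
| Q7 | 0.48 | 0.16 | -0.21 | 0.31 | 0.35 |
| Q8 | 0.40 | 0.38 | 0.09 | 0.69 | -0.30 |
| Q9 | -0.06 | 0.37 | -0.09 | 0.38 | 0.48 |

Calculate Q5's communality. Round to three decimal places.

h² = 0.17² + (-0.11)² + 0.84² + (-0.01)² + 0.41² = 0.0289 + 0.0121 + 0.7056 + 0.0001 + 0.1681 = 0.9148

0.915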